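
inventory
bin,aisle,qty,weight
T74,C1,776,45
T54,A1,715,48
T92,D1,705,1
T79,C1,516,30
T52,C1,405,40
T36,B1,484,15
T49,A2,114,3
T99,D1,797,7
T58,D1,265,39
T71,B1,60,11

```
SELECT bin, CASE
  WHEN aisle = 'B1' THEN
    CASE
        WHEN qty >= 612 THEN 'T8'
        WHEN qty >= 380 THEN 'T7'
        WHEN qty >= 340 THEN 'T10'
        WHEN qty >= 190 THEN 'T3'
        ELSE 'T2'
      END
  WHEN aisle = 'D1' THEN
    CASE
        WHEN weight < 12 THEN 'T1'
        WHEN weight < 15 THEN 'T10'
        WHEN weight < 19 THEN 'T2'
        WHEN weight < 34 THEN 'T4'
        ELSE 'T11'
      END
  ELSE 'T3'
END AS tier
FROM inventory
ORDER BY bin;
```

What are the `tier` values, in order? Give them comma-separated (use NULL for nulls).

bin=T36: aisle='B1' → inner[qty >= 380] → T7
bin=T49: aisle='A2' → outer ELSE → T3
bin=T52: aisle='C1' → outer ELSE → T3
bin=T54: aisle='A1' → outer ELSE → T3
bin=T58: aisle='D1' → inner[ELSE] → T11
bin=T71: aisle='B1' → inner[ELSE] → T2
bin=T74: aisle='C1' → outer ELSE → T3
bin=T79: aisle='C1' → outer ELSE → T3
bin=T92: aisle='D1' → inner[weight < 12] → T1
bin=T99: aisle='D1' → inner[weight < 12] → T1

T7, T3, T3, T3, T11, T2, T3, T3, T1, T1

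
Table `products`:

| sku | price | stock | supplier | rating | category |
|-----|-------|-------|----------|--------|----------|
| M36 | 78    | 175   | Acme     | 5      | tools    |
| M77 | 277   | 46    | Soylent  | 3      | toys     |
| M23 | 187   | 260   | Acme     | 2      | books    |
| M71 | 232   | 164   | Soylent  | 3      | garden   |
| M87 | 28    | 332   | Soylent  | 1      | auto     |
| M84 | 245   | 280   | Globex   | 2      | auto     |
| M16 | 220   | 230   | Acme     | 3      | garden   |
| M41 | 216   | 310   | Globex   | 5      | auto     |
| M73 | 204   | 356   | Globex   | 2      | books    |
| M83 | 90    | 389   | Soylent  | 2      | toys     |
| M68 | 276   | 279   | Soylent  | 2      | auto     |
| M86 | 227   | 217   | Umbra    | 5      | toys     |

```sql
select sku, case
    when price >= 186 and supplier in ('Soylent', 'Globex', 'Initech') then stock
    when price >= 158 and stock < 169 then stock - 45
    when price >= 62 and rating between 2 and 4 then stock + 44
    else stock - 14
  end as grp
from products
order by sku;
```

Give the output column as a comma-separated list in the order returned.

274, 304, 161, 310, 279, 164, 356, 46, 433, 280, 203, 318

sku=M16: price >= 62 and rating between 2 and 4 → 274
sku=M23: price >= 62 and rating between 2 and 4 → 304
sku=M36: ELSE → 161
sku=M41: price >= 186 and supplier in ('Soylent', 'Globex', 'Initech') → 310
sku=M68: price >= 186 and supplier in ('Soylent', 'Globex', 'Initech') → 279
sku=M71: price >= 186 and supplier in ('Soylent', 'Globex', 'Initech') → 164
sku=M73: price >= 186 and supplier in ('Soylent', 'Globex', 'Initech') → 356
sku=M77: price >= 186 and supplier in ('Soylent', 'Globex', 'Initech') → 46
sku=M83: price >= 62 and rating between 2 and 4 → 433
sku=M84: price >= 186 and supplier in ('Soylent', 'Globex', 'Initech') → 280
sku=M86: ELSE → 203
sku=M87: ELSE → 318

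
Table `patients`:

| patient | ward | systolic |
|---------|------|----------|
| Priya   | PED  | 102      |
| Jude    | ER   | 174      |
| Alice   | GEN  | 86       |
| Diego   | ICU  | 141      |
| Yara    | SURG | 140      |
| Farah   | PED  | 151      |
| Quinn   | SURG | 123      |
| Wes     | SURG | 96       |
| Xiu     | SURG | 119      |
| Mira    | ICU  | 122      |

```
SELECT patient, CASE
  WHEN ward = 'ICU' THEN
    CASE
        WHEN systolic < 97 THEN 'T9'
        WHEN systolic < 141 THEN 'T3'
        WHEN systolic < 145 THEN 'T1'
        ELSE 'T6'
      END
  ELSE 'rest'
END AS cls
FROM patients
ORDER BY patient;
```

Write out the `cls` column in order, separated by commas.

rest, T1, rest, rest, T3, rest, rest, rest, rest, rest

patient=Alice: ward='GEN' → outer ELSE → rest
patient=Diego: ward='ICU' → inner[systolic < 145] → T1
patient=Farah: ward='PED' → outer ELSE → rest
patient=Jude: ward='ER' → outer ELSE → rest
patient=Mira: ward='ICU' → inner[systolic < 141] → T3
patient=Priya: ward='PED' → outer ELSE → rest
patient=Quinn: ward='SURG' → outer ELSE → rest
patient=Wes: ward='SURG' → outer ELSE → rest
patient=Xiu: ward='SURG' → outer ELSE → rest
patient=Yara: ward='SURG' → outer ELSE → rest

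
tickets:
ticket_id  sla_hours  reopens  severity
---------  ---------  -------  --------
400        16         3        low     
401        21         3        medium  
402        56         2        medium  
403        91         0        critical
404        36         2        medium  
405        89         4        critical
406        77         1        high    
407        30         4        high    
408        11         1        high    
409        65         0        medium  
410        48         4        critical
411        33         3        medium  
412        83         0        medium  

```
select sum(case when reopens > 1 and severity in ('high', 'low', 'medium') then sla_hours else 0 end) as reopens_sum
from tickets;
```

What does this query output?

ticket_id=400: ✓ → 16
ticket_id=401: ✓ → 21
ticket_id=402: ✓ → 56
ticket_id=403: ✗
ticket_id=404: ✓ → 36
ticket_id=405: ✗
ticket_id=406: ✗
ticket_id=407: ✓ → 30
ticket_id=408: ✗
ticket_id=409: ✗
ticket_id=410: ✗
ticket_id=411: ✓ → 33
ticket_id=412: ✗
reopens_sum = 16 + 21 + 56 + 36 + 30 + 33 = 192

192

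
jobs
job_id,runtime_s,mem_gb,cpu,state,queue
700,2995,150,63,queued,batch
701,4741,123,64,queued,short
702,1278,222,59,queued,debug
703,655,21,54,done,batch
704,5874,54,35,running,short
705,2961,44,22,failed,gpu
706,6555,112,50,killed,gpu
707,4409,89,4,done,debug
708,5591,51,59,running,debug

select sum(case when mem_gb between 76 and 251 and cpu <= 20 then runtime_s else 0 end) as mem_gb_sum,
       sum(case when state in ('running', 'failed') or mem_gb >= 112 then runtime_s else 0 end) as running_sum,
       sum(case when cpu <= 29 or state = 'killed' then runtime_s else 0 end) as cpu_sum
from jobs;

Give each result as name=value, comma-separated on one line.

[mem_gb_sum: mem_gb between 76 and 251 and cpu <= 20]
job_id=700: ✗
job_id=701: ✗
job_id=702: ✗
job_id=703: ✗
job_id=704: ✗
job_id=705: ✗
job_id=706: ✗
job_id=707: ✓ → 4409
job_id=708: ✗
mem_gb_sum = 4409
—
[running_sum: state in ('running', 'failed') or mem_gb >= 112]
job_id=700: ✓ → 2995
job_id=701: ✓ → 4741
job_id=702: ✓ → 1278
job_id=703: ✗
job_id=704: ✓ → 5874
job_id=705: ✓ → 2961
job_id=706: ✓ → 6555
job_id=707: ✗
job_id=708: ✓ → 5591
running_sum = 2995 + 4741 + 1278 + 5874 + 2961 + 6555 + 5591 = 29995
—
[cpu_sum: cpu <= 29 or state = 'killed']
job_id=700: ✗
job_id=701: ✗
job_id=702: ✗
job_id=703: ✗
job_id=704: ✗
job_id=705: ✓ → 2961
job_id=706: ✓ → 6555
job_id=707: ✓ → 4409
job_id=708: ✗
cpu_sum = 2961 + 6555 + 4409 = 13925

mem_gb_sum=4409, running_sum=29995, cpu_sum=13925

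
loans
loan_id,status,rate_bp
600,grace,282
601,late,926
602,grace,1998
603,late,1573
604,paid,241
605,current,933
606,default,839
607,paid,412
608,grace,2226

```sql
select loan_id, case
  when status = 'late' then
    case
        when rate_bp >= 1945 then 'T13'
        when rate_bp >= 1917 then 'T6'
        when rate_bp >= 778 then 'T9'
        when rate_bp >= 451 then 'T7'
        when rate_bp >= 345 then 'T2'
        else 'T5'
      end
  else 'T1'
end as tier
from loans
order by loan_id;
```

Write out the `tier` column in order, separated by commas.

loan_id=600: status='grace' → outer ELSE → T1
loan_id=601: status='late' → inner[rate_bp >= 778] → T9
loan_id=602: status='grace' → outer ELSE → T1
loan_id=603: status='late' → inner[rate_bp >= 778] → T9
loan_id=604: status='paid' → outer ELSE → T1
loan_id=605: status='current' → outer ELSE → T1
loan_id=606: status='default' → outer ELSE → T1
loan_id=607: status='paid' → outer ELSE → T1
loan_id=608: status='grace' → outer ELSE → T1

T1, T9, T1, T9, T1, T1, T1, T1, T1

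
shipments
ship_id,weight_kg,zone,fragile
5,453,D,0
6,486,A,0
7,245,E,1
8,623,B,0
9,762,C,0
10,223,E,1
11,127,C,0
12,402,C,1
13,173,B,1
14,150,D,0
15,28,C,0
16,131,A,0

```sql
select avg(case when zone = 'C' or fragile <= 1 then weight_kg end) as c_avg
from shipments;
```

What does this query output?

ship_id=5: ✓ → 453
ship_id=6: ✓ → 486
ship_id=7: ✓ → 245
ship_id=8: ✓ → 623
ship_id=9: ✓ → 762
ship_id=10: ✓ → 223
ship_id=11: ✓ → 127
ship_id=12: ✓ → 402
ship_id=13: ✓ → 173
ship_id=14: ✓ → 150
ship_id=15: ✓ → 28
ship_id=16: ✓ → 131
c_avg = (453 + 486 + 245 + 623 + 762 + 223 + 127 + 402 + 173 + 150 + 28 + 131) / 12 = 316.9166666667

316.9166666667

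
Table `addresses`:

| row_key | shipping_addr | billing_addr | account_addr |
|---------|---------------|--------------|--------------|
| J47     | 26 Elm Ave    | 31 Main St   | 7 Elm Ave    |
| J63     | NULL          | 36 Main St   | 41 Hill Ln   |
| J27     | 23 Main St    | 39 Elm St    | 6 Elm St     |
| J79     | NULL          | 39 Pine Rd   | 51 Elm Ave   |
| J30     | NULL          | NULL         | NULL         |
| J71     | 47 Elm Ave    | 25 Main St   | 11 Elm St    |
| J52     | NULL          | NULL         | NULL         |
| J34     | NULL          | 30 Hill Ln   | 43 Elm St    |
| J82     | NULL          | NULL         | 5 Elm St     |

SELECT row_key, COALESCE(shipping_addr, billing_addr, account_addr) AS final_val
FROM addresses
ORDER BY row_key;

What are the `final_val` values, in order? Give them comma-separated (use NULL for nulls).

23 Main St, NULL, 30 Hill Ln, 26 Elm Ave, NULL, 36 Main St, 47 Elm Ave, 39 Pine Rd, 5 Elm St

row_key=J27: shipping_addr=23 Main St → 23 Main St
row_key=J30: shipping_addr=NULL, billing_addr=NULL, account_addr=NULL (all NULL) → NULL
row_key=J34: shipping_addr=NULL, billing_addr=30 Hill Ln → 30 Hill Ln
row_key=J47: shipping_addr=26 Elm Ave → 26 Elm Ave
row_key=J52: shipping_addr=NULL, billing_addr=NULL, account_addr=NULL (all NULL) → NULL
row_key=J63: shipping_addr=NULL, billing_addr=36 Main St → 36 Main St
row_key=J71: shipping_addr=47 Elm Ave → 47 Elm Ave
row_key=J79: shipping_addr=NULL, billing_addr=39 Pine Rd → 39 Pine Rd
row_key=J82: shipping_addr=NULL, billing_addr=NULL, account_addr=5 Elm St → 5 Elm St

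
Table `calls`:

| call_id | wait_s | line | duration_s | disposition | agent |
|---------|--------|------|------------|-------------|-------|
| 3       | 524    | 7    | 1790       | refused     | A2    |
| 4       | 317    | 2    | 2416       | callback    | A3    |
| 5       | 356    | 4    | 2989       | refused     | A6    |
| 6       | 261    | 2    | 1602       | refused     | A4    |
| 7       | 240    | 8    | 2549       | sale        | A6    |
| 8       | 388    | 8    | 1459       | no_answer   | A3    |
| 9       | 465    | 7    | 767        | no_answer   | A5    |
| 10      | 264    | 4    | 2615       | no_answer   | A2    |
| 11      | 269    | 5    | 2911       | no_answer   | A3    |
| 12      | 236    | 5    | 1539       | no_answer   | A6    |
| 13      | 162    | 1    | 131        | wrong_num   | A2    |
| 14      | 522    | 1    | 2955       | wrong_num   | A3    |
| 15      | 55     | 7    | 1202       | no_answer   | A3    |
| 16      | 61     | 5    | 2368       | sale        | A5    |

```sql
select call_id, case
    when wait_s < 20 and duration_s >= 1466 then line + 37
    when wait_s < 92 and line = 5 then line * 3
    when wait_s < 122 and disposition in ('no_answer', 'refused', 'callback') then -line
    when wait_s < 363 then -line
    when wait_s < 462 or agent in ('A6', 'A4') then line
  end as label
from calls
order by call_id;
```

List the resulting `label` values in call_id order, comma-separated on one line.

call_id=3: (no match → NULL) → NULL
call_id=4: wait_s < 363 → -2
call_id=5: wait_s < 363 → -4
call_id=6: wait_s < 363 → -2
call_id=7: wait_s < 363 → -8
call_id=8: wait_s < 462 or agent in ('A6', 'A4') → 8
call_id=9: (no match → NULL) → NULL
call_id=10: wait_s < 363 → -4
call_id=11: wait_s < 363 → -5
call_id=12: wait_s < 363 → -5
call_id=13: wait_s < 363 → -1
call_id=14: (no match → NULL) → NULL
call_id=15: wait_s < 122 and disposition in ('no_answer', 'refused', 'callback') → -7
call_id=16: wait_s < 92 and line = 5 → 15

NULL, -2, -4, -2, -8, 8, NULL, -4, -5, -5, -1, NULL, -7, 15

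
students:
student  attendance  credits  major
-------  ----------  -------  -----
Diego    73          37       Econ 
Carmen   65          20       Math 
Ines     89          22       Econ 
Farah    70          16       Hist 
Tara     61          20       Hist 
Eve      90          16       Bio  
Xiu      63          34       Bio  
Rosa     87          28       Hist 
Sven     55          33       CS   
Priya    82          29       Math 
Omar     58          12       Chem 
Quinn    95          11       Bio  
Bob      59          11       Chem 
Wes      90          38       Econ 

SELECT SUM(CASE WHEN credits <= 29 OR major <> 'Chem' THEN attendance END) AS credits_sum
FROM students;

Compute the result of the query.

student=Diego: ✓ → 73
student=Carmen: ✓ → 65
student=Ines: ✓ → 89
student=Farah: ✓ → 70
student=Tara: ✓ → 61
student=Eve: ✓ → 90
student=Xiu: ✓ → 63
student=Rosa: ✓ → 87
student=Sven: ✓ → 55
student=Priya: ✓ → 82
student=Omar: ✓ → 58
student=Quinn: ✓ → 95
student=Bob: ✓ → 59
student=Wes: ✓ → 90
credits_sum = 73 + 65 + 89 + 70 + 61 + 90 + 63 + 87 + 55 + 82 + 58 + 95 + 59 + 90 = 1037

1037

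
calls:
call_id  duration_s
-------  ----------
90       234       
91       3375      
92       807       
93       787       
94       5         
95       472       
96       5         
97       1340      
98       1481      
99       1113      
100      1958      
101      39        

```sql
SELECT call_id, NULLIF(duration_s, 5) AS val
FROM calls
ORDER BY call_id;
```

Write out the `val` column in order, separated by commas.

234, 3375, 807, 787, NULL, 472, NULL, 1340, 1481, 1113, 1958, 39

call_id=90: duration_s=234 vs 5: differ → 234
call_id=91: duration_s=3375 vs 5: differ → 3375
call_id=92: duration_s=807 vs 5: differ → 807
call_id=93: duration_s=787 vs 5: differ → 787
call_id=94: duration_s=5 vs 5: equal → NULL
call_id=95: duration_s=472 vs 5: differ → 472
call_id=96: duration_s=5 vs 5: equal → NULL
call_id=97: duration_s=1340 vs 5: differ → 1340
call_id=98: duration_s=1481 vs 5: differ → 1481
call_id=99: duration_s=1113 vs 5: differ → 1113
call_id=100: duration_s=1958 vs 5: differ → 1958
call_id=101: duration_s=39 vs 5: differ → 39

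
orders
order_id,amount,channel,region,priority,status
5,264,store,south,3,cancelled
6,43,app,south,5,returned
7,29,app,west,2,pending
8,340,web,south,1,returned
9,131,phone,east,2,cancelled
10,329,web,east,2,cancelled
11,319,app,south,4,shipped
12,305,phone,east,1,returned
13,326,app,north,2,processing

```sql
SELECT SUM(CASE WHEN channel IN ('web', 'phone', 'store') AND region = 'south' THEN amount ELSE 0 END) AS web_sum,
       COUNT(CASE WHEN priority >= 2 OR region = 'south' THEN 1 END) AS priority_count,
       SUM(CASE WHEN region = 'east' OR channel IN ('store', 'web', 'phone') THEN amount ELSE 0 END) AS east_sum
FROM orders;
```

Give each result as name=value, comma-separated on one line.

web_sum=604, priority_count=8, east_sum=1369

[web_sum: channel IN ('web', 'phone', 'store') AND region = 'south']
order_id=5: ✓ → 264
order_id=6: ✗
order_id=7: ✗
order_id=8: ✓ → 340
order_id=9: ✗
order_id=10: ✗
order_id=11: ✗
order_id=12: ✗
order_id=13: ✗
web_sum = 264 + 340 = 604
—
[priority_count: priority >= 2 OR region = 'south']
order_id=5: ✓ → 1
order_id=6: ✓ → 1
order_id=7: ✓ → 1
order_id=8: ✓ → 1
order_id=9: ✓ → 1
order_id=10: ✓ → 1
order_id=11: ✓ → 1
order_id=12: ✗
order_id=13: ✓ → 1
priority_count = COUNT(1, 1, 1, 1, 1, 1, 1, 1) = 8
—
[east_sum: region = 'east' OR channel IN ('store', 'web', 'phone')]
order_id=5: ✓ → 264
order_id=6: ✗
order_id=7: ✗
order_id=8: ✓ → 340
order_id=9: ✓ → 131
order_id=10: ✓ → 329
order_id=11: ✗
order_id=12: ✓ → 305
order_id=13: ✗
east_sum = 264 + 340 + 131 + 329 + 305 = 1369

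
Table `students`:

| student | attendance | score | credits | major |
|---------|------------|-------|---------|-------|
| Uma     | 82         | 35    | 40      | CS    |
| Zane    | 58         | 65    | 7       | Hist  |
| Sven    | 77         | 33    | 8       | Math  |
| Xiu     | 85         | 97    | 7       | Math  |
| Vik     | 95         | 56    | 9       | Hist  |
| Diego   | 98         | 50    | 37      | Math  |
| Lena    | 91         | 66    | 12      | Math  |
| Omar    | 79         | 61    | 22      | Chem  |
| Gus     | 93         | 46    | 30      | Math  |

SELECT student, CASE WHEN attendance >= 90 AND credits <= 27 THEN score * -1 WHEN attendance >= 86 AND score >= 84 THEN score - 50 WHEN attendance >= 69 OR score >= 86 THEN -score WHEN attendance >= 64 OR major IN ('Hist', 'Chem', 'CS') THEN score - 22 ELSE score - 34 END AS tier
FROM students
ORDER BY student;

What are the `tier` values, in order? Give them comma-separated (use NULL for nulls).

-50, -46, -66, -61, -33, -35, -56, -97, 43

student=Diego: attendance >= 69 OR score >= 86 → -50
student=Gus: attendance >= 69 OR score >= 86 → -46
student=Lena: attendance >= 90 AND credits <= 27 → -66
student=Omar: attendance >= 69 OR score >= 86 → -61
student=Sven: attendance >= 69 OR score >= 86 → -33
student=Uma: attendance >= 69 OR score >= 86 → -35
student=Vik: attendance >= 90 AND credits <= 27 → -56
student=Xiu: attendance >= 69 OR score >= 86 → -97
student=Zane: attendance >= 64 OR major IN ('Hist', 'Chem', 'CS') → 43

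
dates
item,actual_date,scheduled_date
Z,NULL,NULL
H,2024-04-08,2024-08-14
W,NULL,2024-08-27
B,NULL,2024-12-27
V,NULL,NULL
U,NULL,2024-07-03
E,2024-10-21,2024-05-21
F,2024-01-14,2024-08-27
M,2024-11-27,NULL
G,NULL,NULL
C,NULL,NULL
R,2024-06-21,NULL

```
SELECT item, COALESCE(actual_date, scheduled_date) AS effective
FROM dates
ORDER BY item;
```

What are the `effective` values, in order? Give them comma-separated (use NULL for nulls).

item=B: actual_date=NULL, scheduled_date=2024-12-27 → 2024-12-27
item=C: actual_date=NULL, scheduled_date=NULL (all NULL) → NULL
item=E: actual_date=2024-10-21 → 2024-10-21
item=F: actual_date=2024-01-14 → 2024-01-14
item=G: actual_date=NULL, scheduled_date=NULL (all NULL) → NULL
item=H: actual_date=2024-04-08 → 2024-04-08
item=M: actual_date=2024-11-27 → 2024-11-27
item=R: actual_date=2024-06-21 → 2024-06-21
item=U: actual_date=NULL, scheduled_date=2024-07-03 → 2024-07-03
item=V: actual_date=NULL, scheduled_date=NULL (all NULL) → NULL
item=W: actual_date=NULL, scheduled_date=2024-08-27 → 2024-08-27
item=Z: actual_date=NULL, scheduled_date=NULL (all NULL) → NULL

2024-12-27, NULL, 2024-10-21, 2024-01-14, NULL, 2024-04-08, 2024-11-27, 2024-06-21, 2024-07-03, NULL, 2024-08-27, NULL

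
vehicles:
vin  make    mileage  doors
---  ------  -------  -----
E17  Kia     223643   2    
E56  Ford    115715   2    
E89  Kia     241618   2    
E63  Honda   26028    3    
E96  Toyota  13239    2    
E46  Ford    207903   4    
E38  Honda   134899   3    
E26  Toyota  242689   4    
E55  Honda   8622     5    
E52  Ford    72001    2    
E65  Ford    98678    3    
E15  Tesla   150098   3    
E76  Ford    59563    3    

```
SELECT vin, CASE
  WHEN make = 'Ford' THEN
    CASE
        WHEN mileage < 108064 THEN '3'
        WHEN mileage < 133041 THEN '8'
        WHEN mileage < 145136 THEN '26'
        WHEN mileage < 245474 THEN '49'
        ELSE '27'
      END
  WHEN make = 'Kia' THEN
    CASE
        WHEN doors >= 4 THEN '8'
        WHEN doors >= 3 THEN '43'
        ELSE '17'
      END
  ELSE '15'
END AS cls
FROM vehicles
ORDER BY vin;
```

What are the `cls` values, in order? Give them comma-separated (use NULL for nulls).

vin=E15: make='Tesla' → outer ELSE → 15
vin=E17: make='Kia' → inner[ELSE] → 17
vin=E26: make='Toyota' → outer ELSE → 15
vin=E38: make='Honda' → outer ELSE → 15
vin=E46: make='Ford' → inner[mileage < 245474] → 49
vin=E52: make='Ford' → inner[mileage < 108064] → 3
vin=E55: make='Honda' → outer ELSE → 15
vin=E56: make='Ford' → inner[mileage < 133041] → 8
vin=E63: make='Honda' → outer ELSE → 15
vin=E65: make='Ford' → inner[mileage < 108064] → 3
vin=E76: make='Ford' → inner[mileage < 108064] → 3
vin=E89: make='Kia' → inner[ELSE] → 17
vin=E96: make='Toyota' → outer ELSE → 15

15, 17, 15, 15, 49, 3, 15, 8, 15, 3, 3, 17, 15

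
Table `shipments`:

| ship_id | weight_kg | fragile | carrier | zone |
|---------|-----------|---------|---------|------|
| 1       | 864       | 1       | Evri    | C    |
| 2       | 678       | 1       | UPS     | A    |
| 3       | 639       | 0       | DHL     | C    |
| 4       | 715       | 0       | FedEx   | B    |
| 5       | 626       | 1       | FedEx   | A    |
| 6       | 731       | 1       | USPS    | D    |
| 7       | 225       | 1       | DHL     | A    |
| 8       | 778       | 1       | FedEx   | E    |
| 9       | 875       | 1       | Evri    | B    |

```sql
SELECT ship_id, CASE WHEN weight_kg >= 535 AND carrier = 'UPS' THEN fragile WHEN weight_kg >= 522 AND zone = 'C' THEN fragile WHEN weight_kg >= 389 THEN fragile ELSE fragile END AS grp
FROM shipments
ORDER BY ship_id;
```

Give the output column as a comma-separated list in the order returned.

ship_id=1: weight_kg >= 522 AND zone = 'C' → 1
ship_id=2: weight_kg >= 535 AND carrier = 'UPS' → 1
ship_id=3: weight_kg >= 522 AND zone = 'C' → 0
ship_id=4: weight_kg >= 389 → 0
ship_id=5: weight_kg >= 389 → 1
ship_id=6: weight_kg >= 389 → 1
ship_id=7: ELSE → 1
ship_id=8: weight_kg >= 389 → 1
ship_id=9: weight_kg >= 389 → 1

1, 1, 0, 0, 1, 1, 1, 1, 1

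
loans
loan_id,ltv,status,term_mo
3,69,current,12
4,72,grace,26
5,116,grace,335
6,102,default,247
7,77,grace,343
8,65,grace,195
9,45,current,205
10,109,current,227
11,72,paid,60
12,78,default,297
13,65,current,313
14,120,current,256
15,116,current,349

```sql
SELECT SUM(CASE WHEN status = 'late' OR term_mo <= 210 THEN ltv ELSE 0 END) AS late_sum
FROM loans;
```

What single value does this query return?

323

loan_id=3: ✓ → 69
loan_id=4: ✓ → 72
loan_id=5: ✗
loan_id=6: ✗
loan_id=7: ✗
loan_id=8: ✓ → 65
loan_id=9: ✓ → 45
loan_id=10: ✗
loan_id=11: ✓ → 72
loan_id=12: ✗
loan_id=13: ✗
loan_id=14: ✗
loan_id=15: ✗
late_sum = 69 + 72 + 65 + 45 + 72 = 323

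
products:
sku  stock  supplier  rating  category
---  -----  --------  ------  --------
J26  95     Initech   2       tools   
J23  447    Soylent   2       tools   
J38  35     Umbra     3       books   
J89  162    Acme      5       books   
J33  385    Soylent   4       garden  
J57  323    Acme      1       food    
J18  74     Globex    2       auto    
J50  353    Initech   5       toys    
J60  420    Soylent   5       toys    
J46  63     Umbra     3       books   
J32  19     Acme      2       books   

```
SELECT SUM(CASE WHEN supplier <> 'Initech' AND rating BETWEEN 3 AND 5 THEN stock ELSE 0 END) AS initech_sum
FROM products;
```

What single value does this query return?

1065

sku=J26: ✗
sku=J23: ✗
sku=J38: ✓ → 35
sku=J89: ✓ → 162
sku=J33: ✓ → 385
sku=J57: ✗
sku=J18: ✗
sku=J50: ✗
sku=J60: ✓ → 420
sku=J46: ✓ → 63
sku=J32: ✗
initech_sum = 35 + 162 + 385 + 420 + 63 = 1065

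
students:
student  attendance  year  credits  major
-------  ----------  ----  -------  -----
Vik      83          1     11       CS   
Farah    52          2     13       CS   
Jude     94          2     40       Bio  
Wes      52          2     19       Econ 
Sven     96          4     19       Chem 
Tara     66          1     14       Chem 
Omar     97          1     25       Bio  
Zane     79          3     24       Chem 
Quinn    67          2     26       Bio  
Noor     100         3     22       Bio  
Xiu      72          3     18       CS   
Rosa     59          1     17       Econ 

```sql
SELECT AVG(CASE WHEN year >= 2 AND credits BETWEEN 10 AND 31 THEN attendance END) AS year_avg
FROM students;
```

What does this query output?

74

student=Vik: ✗
student=Farah: ✓ → 52
student=Jude: ✗
student=Wes: ✓ → 52
student=Sven: ✓ → 96
student=Tara: ✗
student=Omar: ✗
student=Zane: ✓ → 79
student=Quinn: ✓ → 67
student=Noor: ✓ → 100
student=Xiu: ✓ → 72
student=Rosa: ✗
year_avg = (52 + 52 + 96 + 79 + 67 + 100 + 72) / 7 = 74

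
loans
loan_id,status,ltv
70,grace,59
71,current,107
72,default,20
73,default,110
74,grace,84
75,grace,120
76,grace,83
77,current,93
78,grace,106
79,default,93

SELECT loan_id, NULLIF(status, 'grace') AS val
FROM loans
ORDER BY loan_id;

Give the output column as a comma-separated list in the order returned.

NULL, current, default, default, NULL, NULL, NULL, current, NULL, default

loan_id=70: status=grace vs grace: equal → NULL
loan_id=71: status=current vs grace: differ → current
loan_id=72: status=default vs grace: differ → default
loan_id=73: status=default vs grace: differ → default
loan_id=74: status=grace vs grace: equal → NULL
loan_id=75: status=grace vs grace: equal → NULL
loan_id=76: status=grace vs grace: equal → NULL
loan_id=77: status=current vs grace: differ → current
loan_id=78: status=grace vs grace: equal → NULL
loan_id=79: status=default vs grace: differ → default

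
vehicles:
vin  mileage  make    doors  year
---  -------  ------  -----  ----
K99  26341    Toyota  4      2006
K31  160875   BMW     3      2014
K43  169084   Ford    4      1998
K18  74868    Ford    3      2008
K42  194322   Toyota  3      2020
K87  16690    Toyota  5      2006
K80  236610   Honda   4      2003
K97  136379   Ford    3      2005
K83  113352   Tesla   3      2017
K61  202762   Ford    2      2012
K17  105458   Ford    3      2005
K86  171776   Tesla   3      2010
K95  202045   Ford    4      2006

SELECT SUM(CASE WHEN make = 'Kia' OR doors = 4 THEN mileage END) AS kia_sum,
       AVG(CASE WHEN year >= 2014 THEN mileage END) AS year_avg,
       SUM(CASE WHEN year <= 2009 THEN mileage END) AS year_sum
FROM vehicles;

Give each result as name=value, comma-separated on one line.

kia_sum=634080, year_avg=156183, year_sum=967475

[kia_sum: make = 'Kia' OR doors = 4]
vin=K99: ✓ → 26341
vin=K31: ✗
vin=K43: ✓ → 169084
vin=K18: ✗
vin=K42: ✗
vin=K87: ✗
vin=K80: ✓ → 236610
vin=K97: ✗
vin=K83: ✗
vin=K61: ✗
vin=K17: ✗
vin=K86: ✗
vin=K95: ✓ → 202045
kia_sum = 26341 + 169084 + 236610 + 202045 = 634080
—
[year_avg: year >= 2014]
vin=K99: ✗
vin=K31: ✓ → 160875
vin=K43: ✗
vin=K18: ✗
vin=K42: ✓ → 194322
vin=K87: ✗
vin=K80: ✗
vin=K97: ✗
vin=K83: ✓ → 113352
vin=K61: ✗
vin=K17: ✗
vin=K86: ✗
vin=K95: ✗
year_avg = (160875 + 194322 + 113352) / 3 = 156183
—
[year_sum: year <= 2009]
vin=K99: ✓ → 26341
vin=K31: ✗
vin=K43: ✓ → 169084
vin=K18: ✓ → 74868
vin=K42: ✗
vin=K87: ✓ → 16690
vin=K80: ✓ → 236610
vin=K97: ✓ → 136379
vin=K83: ✗
vin=K61: ✗
vin=K17: ✓ → 105458
vin=K86: ✗
vin=K95: ✓ → 202045
year_sum = 26341 + 169084 + 74868 + 16690 + 236610 + 136379 + 105458 + 202045 = 967475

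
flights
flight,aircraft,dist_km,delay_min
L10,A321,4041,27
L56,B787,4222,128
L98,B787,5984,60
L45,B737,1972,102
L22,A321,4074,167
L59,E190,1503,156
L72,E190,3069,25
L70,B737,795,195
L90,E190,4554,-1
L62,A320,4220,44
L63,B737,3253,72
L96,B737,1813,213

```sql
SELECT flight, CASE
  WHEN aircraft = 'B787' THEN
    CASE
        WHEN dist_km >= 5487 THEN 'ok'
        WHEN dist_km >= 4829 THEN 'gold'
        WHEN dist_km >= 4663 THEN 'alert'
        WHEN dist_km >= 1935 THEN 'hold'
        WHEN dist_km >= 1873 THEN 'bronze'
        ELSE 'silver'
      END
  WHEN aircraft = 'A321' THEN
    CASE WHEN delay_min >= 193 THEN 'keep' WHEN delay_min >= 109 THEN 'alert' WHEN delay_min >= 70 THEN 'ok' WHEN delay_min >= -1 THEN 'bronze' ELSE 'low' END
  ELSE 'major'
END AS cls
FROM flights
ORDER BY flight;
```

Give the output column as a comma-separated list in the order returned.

bronze, alert, major, hold, major, major, major, major, major, major, major, ok

flight=L10: aircraft='A321' → inner[delay_min >= -1] → bronze
flight=L22: aircraft='A321' → inner[delay_min >= 109] → alert
flight=L45: aircraft='B737' → outer ELSE → major
flight=L56: aircraft='B787' → inner[dist_km >= 1935] → hold
flight=L59: aircraft='E190' → outer ELSE → major
flight=L62: aircraft='A320' → outer ELSE → major
flight=L63: aircraft='B737' → outer ELSE → major
flight=L70: aircraft='B737' → outer ELSE → major
flight=L72: aircraft='E190' → outer ELSE → major
flight=L90: aircraft='E190' → outer ELSE → major
flight=L96: aircraft='B737' → outer ELSE → major
flight=L98: aircraft='B787' → inner[dist_km >= 5487] → ok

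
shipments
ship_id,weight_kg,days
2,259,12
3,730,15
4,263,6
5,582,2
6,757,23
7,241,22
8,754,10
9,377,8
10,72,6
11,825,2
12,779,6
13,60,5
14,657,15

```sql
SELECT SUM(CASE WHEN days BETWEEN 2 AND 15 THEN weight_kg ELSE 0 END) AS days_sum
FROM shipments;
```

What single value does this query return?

ship_id=2: ✓ → 259
ship_id=3: ✓ → 730
ship_id=4: ✓ → 263
ship_id=5: ✓ → 582
ship_id=6: ✗
ship_id=7: ✗
ship_id=8: ✓ → 754
ship_id=9: ✓ → 377
ship_id=10: ✓ → 72
ship_id=11: ✓ → 825
ship_id=12: ✓ → 779
ship_id=13: ✓ → 60
ship_id=14: ✓ → 657
days_sum = 259 + 730 + 263 + 582 + 754 + 377 + 72 + 825 + 779 + 60 + 657 = 5358

5358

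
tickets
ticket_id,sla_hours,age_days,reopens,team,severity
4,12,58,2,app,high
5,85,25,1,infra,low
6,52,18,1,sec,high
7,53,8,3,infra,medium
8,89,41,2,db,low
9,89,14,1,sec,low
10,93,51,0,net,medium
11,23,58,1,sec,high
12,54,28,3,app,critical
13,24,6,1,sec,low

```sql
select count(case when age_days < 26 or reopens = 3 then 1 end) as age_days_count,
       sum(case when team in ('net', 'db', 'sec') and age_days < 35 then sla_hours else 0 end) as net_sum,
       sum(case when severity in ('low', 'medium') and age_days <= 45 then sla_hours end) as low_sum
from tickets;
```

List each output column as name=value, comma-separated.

age_days_count=6, net_sum=165, low_sum=340

[age_days_count: age_days < 26 or reopens = 3]
ticket_id=4: ✗
ticket_id=5: ✓ → 1
ticket_id=6: ✓ → 1
ticket_id=7: ✓ → 1
ticket_id=8: ✗
ticket_id=9: ✓ → 1
ticket_id=10: ✗
ticket_id=11: ✗
ticket_id=12: ✓ → 1
ticket_id=13: ✓ → 1
age_days_count = COUNT(1, 1, 1, 1, 1, 1) = 6
—
[net_sum: team in ('net', 'db', 'sec') and age_days < 35]
ticket_id=4: ✗
ticket_id=5: ✗
ticket_id=6: ✓ → 52
ticket_id=7: ✗
ticket_id=8: ✗
ticket_id=9: ✓ → 89
ticket_id=10: ✗
ticket_id=11: ✗
ticket_id=12: ✗
ticket_id=13: ✓ → 24
net_sum = 52 + 89 + 24 = 165
—
[low_sum: severity in ('low', 'medium') and age_days <= 45]
ticket_id=4: ✗
ticket_id=5: ✓ → 85
ticket_id=6: ✗
ticket_id=7: ✓ → 53
ticket_id=8: ✓ → 89
ticket_id=9: ✓ → 89
ticket_id=10: ✗
ticket_id=11: ✗
ticket_id=12: ✗
ticket_id=13: ✓ → 24
low_sum = 85 + 53 + 89 + 89 + 24 = 340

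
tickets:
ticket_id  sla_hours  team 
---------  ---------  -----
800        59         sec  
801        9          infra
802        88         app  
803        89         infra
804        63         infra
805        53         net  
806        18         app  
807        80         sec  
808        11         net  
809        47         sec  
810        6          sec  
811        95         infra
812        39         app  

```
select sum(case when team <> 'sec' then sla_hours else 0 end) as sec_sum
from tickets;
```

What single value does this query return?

465

ticket_id=800: ✗
ticket_id=801: ✓ → 9
ticket_id=802: ✓ → 88
ticket_id=803: ✓ → 89
ticket_id=804: ✓ → 63
ticket_id=805: ✓ → 53
ticket_id=806: ✓ → 18
ticket_id=807: ✗
ticket_id=808: ✓ → 11
ticket_id=809: ✗
ticket_id=810: ✗
ticket_id=811: ✓ → 95
ticket_id=812: ✓ → 39
sec_sum = 9 + 88 + 89 + 63 + 53 + 18 + 11 + 95 + 39 = 465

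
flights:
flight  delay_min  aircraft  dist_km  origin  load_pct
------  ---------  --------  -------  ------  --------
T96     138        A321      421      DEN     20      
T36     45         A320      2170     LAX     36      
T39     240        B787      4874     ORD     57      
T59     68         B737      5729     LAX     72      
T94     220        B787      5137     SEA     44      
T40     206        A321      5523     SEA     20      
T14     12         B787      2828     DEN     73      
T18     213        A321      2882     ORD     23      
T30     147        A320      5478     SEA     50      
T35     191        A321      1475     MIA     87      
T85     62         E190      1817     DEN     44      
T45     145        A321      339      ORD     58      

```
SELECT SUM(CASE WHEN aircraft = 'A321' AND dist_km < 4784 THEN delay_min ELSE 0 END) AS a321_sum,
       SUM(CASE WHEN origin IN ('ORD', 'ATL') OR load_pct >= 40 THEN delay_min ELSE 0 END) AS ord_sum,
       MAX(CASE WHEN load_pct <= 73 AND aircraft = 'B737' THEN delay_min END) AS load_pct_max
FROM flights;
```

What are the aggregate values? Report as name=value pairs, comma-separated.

a321_sum=687, ord_sum=1298, load_pct_max=68

[a321_sum: aircraft = 'A321' AND dist_km < 4784]
flight=T96: ✓ → 138
flight=T36: ✗
flight=T39: ✗
flight=T59: ✗
flight=T94: ✗
flight=T40: ✗
flight=T14: ✗
flight=T18: ✓ → 213
flight=T30: ✗
flight=T35: ✓ → 191
flight=T85: ✗
flight=T45: ✓ → 145
a321_sum = 138 + 213 + 191 + 145 = 687
—
[ord_sum: origin IN ('ORD', 'ATL') OR load_pct >= 40]
flight=T96: ✗
flight=T36: ✗
flight=T39: ✓ → 240
flight=T59: ✓ → 68
flight=T94: ✓ → 220
flight=T40: ✗
flight=T14: ✓ → 12
flight=T18: ✓ → 213
flight=T30: ✓ → 147
flight=T35: ✓ → 191
flight=T85: ✓ → 62
flight=T45: ✓ → 145
ord_sum = 240 + 68 + 220 + 12 + 213 + 147 + 191 + 62 + 145 = 1298
—
[load_pct_max: load_pct <= 73 AND aircraft = 'B737']
flight=T96: ✗
flight=T36: ✗
flight=T39: ✗
flight=T59: ✓ → 68
flight=T94: ✗
flight=T40: ✗
flight=T14: ✗
flight=T18: ✗
flight=T30: ✗
flight=T35: ✗
flight=T85: ✗
flight=T45: ✗
load_pct_max = MAX(68) = 68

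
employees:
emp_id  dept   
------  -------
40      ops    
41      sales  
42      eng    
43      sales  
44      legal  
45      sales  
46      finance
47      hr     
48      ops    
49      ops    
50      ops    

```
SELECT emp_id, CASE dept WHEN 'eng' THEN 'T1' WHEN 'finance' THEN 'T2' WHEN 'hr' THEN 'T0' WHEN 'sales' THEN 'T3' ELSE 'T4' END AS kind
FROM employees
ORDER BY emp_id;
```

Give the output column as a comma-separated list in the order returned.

emp_id=40: ELSE → T4
emp_id=41: dept='sales' → T3
emp_id=42: dept='eng' → T1
emp_id=43: dept='sales' → T3
emp_id=44: ELSE → T4
emp_id=45: dept='sales' → T3
emp_id=46: dept='finance' → T2
emp_id=47: dept='hr' → T0
emp_id=48: ELSE → T4
emp_id=49: ELSE → T4
emp_id=50: ELSE → T4

T4, T3, T1, T3, T4, T3, T2, T0, T4, T4, T4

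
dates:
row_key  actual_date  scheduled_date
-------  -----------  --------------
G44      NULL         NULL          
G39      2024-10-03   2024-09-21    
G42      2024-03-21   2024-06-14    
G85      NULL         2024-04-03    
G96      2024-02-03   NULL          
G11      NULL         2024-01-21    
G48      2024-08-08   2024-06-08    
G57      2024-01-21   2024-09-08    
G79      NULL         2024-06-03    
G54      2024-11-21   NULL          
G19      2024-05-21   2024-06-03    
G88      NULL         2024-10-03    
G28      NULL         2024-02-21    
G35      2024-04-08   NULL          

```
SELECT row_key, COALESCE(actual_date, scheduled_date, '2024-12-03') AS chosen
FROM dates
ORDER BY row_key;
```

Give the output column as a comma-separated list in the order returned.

row_key=G11: actual_date=NULL, scheduled_date=2024-01-21 → 2024-01-21
row_key=G19: actual_date=2024-05-21 → 2024-05-21
row_key=G28: actual_date=NULL, scheduled_date=2024-02-21 → 2024-02-21
row_key=G35: actual_date=2024-04-08 → 2024-04-08
row_key=G39: actual_date=2024-10-03 → 2024-10-03
row_key=G42: actual_date=2024-03-21 → 2024-03-21
row_key=G44: actual_date=NULL, scheduled_date=NULL, → literal 2024-12-03 → 2024-12-03
row_key=G48: actual_date=2024-08-08 → 2024-08-08
row_key=G54: actual_date=2024-11-21 → 2024-11-21
row_key=G57: actual_date=2024-01-21 → 2024-01-21
row_key=G79: actual_date=NULL, scheduled_date=2024-06-03 → 2024-06-03
row_key=G85: actual_date=NULL, scheduled_date=2024-04-03 → 2024-04-03
row_key=G88: actual_date=NULL, scheduled_date=2024-10-03 → 2024-10-03
row_key=G96: actual_date=2024-02-03 → 2024-02-03

2024-01-21, 2024-05-21, 2024-02-21, 2024-04-08, 2024-10-03, 2024-03-21, 2024-12-03, 2024-08-08, 2024-11-21, 2024-01-21, 2024-06-03, 2024-04-03, 2024-10-03, 2024-02-03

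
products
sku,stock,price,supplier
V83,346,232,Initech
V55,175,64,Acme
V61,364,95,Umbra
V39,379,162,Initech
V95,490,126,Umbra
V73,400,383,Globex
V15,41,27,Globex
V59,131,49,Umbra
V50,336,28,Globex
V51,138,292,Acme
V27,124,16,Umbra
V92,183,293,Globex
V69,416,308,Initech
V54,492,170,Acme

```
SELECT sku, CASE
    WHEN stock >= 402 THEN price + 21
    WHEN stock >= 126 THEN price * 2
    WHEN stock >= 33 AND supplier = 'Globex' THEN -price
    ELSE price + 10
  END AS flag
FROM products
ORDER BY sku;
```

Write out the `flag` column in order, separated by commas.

-27, 26, 324, 56, 584, 191, 128, 98, 190, 329, 766, 464, 586, 147

sku=V15: stock >= 33 AND supplier = 'Globex' → -27
sku=V27: ELSE → 26
sku=V39: stock >= 126 → 324
sku=V50: stock >= 126 → 56
sku=V51: stock >= 126 → 584
sku=V54: stock >= 402 → 191
sku=V55: stock >= 126 → 128
sku=V59: stock >= 126 → 98
sku=V61: stock >= 126 → 190
sku=V69: stock >= 402 → 329
sku=V73: stock >= 126 → 766
sku=V83: stock >= 126 → 464
sku=V92: stock >= 126 → 586
sku=V95: stock >= 402 → 147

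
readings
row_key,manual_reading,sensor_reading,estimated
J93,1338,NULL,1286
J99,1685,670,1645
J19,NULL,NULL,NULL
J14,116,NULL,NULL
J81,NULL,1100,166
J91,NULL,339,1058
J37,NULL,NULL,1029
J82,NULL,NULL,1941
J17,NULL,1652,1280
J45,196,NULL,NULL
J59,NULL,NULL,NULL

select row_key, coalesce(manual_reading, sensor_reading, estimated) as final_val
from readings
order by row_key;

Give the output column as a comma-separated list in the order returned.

row_key=J14: manual_reading=116 → 116
row_key=J17: manual_reading=NULL, sensor_reading=1652 → 1652
row_key=J19: manual_reading=NULL, sensor_reading=NULL, estimated=NULL (all NULL) → NULL
row_key=J37: manual_reading=NULL, sensor_reading=NULL, estimated=1029 → 1029
row_key=J45: manual_reading=196 → 196
row_key=J59: manual_reading=NULL, sensor_reading=NULL, estimated=NULL (all NULL) → NULL
row_key=J81: manual_reading=NULL, sensor_reading=1100 → 1100
row_key=J82: manual_reading=NULL, sensor_reading=NULL, estimated=1941 → 1941
row_key=J91: manual_reading=NULL, sensor_reading=339 → 339
row_key=J93: manual_reading=1338 → 1338
row_key=J99: manual_reading=1685 → 1685

116, 1652, NULL, 1029, 196, NULL, 1100, 1941, 339, 1338, 1685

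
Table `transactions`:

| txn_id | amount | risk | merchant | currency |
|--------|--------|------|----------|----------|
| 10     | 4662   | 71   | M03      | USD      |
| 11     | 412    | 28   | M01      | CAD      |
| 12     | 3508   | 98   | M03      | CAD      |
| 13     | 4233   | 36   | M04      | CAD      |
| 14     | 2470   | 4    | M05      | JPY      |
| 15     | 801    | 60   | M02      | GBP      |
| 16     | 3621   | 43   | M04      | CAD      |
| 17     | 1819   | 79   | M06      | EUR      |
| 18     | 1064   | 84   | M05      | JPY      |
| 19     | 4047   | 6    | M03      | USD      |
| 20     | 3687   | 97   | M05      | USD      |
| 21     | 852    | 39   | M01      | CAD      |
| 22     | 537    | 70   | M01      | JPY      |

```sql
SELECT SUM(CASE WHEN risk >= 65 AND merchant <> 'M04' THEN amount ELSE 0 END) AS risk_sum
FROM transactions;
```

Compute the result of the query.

txn_id=10: ✓ → 4662
txn_id=11: ✗
txn_id=12: ✓ → 3508
txn_id=13: ✗
txn_id=14: ✗
txn_id=15: ✗
txn_id=16: ✗
txn_id=17: ✓ → 1819
txn_id=18: ✓ → 1064
txn_id=19: ✗
txn_id=20: ✓ → 3687
txn_id=21: ✗
txn_id=22: ✓ → 537
risk_sum = 4662 + 3508 + 1819 + 1064 + 3687 + 537 = 15277

15277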